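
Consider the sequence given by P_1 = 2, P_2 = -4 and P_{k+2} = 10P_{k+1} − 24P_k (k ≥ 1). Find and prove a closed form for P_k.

Claim: P_k = 2·4^k − 6^k.

Base cases: P_1 = 2 and 2·4^1 − 6^1 = 2; P_2 = -4 and 2·4^2 − 6^2 = -4.
Assume P_i = 2·4^i − 6^i for all 1 ≤ i ≤ j, where j ≥ 2.
Then P_{j+1} = 10P_j − 24P_{j−1} = 10·(2·4^j − 6^j) − 24·(2·4^{j−1} − 6^{j−1}) = 2·(10·4 − 24)4^{j−1} − (10·6 − 24)6^{j−1} = 32·4^{j−1} − 36·6^{j−1} = 2·4^{j+1} − 6^{j+1}.
By strong induction, P_k = 2·4^k − 6^k for all k ≥ 1.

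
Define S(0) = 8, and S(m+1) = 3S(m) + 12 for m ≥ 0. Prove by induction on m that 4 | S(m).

Base case: S(0) = 8 = 4·2, so 4 | S(0).
Assume 4 | S(j), so S(j) = 4t for some integer t.
Then S(j+1) = 3S(j) + 12 = 3·(4t) + 12 = 4(3t + 3), so 4 | S(j+1).
Hence 4 | S(m) for every m ≥ 0, by induction.

4 | S(m)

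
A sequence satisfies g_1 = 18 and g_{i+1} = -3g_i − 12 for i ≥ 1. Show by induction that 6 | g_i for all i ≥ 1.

Base case: g_1 = 18 = 6·3, so 6 | g_1.
Assume 6 | g_r, so g_r = 6t for some integer t.
Then g_{r+1} = -3g_r − 12 = -3·(6t) − 12 = 6(-3t − 2), so 6 | g_{r+1}.
This completes the inductive step, so 6 | g_i for all i ≥ 1.

6 | g_i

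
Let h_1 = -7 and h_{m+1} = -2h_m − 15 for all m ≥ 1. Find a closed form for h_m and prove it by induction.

Claim: h_m = (-2)^m − 5.

Base case: h_1 = -7, and (-2)^1 − 5 = -2 − 5 = -7.
Assume h_r = (-2)^r − 5 for some r ≥ 1.
Then h_{r+1} = -2h_r − 15 = -2·((-2)^r − 5) − 15 = -2·(-2)^r + 10 − 15 = (-2)^{r+1} − 5.
So the formula holds for r+1, and by induction h_m = (-2)^m − 5 for all m ≥ 1.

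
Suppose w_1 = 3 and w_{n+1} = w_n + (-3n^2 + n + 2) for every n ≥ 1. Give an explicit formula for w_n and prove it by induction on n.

Claim: w_n = -n^3 + 2n^2 + n + 1.

Base case: w_1 = 3, and -1^3 + 2·1^2 + 1 + 1 = 3.
Assume w_j = -j^3 + 2j^2 + j + 1.
Then w_{j+1} = w_j + (-3j^2 + j + 2) = (-j^3 + 2j^2 + j + 1) + (-3j^2 + j + 2) = -j^3 − j^2 + 2j + 3,
and -(j+1)^3 + 2·(j+1)^2 + (j+1) + 1 = -j^3 − j^2 + 2j + 3.
Hence w_n = -n^3 + 2n^2 + n + 1 for every n ≥ 1, by induction.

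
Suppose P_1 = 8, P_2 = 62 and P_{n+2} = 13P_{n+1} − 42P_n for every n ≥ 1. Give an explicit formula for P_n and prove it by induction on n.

Claim: P_n = 2·7^n − 6^n.

Base cases: P_1 = 8 and 2·7^1 − 6^1 = 8; P_2 = 62 and 2·7^2 − 6^2 = 62.
Assume P_j = 2·7^j − 6^j for all 1 ≤ j ≤ r, where r ≥ 2.
Then P_{r+1} = 13P_r − 42P_{r−1} = 13·(2·7^r − 6^r) − 42·(2·7^{r−1} − 6^{r−1}) = 2·(13·7 − 42)7^{r−1} − (13·6 − 42)6^{r−1} = 98·7^{r−1} − 36·6^{r−1} = 2·7^{r+1} − 6^{r+1}.
Hence P_n = 2·7^n − 6^n for every n ≥ 1, by strong induction.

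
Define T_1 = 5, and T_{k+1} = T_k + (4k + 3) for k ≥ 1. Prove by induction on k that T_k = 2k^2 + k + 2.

Base case: T_1 = 5, and 2·1^2 + 1 + 2 = 5.
Assume T_r = 2r^2 + r + 2.
Then T_{r+1} = T_r + (4r + 3) = (2r^2 + r + 2) + (4r + 3) = 2r^2 + 5r + 5,
and 2·(r+1)^2 + (r+1) + 2 = 2r^2 + 5r + 5.
This completes the inductive step, so T_k = 2k^2 + k + 2 for all k ≥ 1.

T_k = 2k^2 + k + 2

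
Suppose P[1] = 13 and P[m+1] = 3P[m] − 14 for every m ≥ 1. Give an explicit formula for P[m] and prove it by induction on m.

Claim: P[m] = 2·3^m + 7.

Base case: P[1] = 13, and 2·3^1 + 7 = 6 + 7 = 13.
Assume P[k] = 2·3^k + 7 for some k ≥ 1.
Then P[k+1] = 3P[k] − 14 = 3·(2·3^k + 7) − 14 = 6·3^k + 21 − 14 = 2·3^{k+1} + 7.
This completes the inductive step, so P[m] = 2·3^m + 7 for all m ≥ 1.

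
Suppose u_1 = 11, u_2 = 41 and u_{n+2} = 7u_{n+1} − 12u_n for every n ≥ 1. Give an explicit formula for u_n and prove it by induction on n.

Claim: u_n = 2·4^n + 3^n.

Base cases: u_1 = 11 and 2·4^1 + 3^1 = 11; u_2 = 41 and 2·4^2 + 3^2 = 41.
Assume u_j = 2·4^j + 3^j for all 1 ≤ j ≤ k, where k ≥ 2.
Then u_{k+1} = 7u_k − 12u_{k−1} = 7·(2·4^k + 3^k) − 12·(2·4^{k−1} + 3^{k−1}) = 2·(7·4 − 12)4^{k−1} + (7·3 − 12)3^{k−1} = 32·4^{k−1} + 9·3^{k−1} = 2·4^{k+1} + 3^{k+1}.
Hence u_n = 2·4^n + 3^n for every n ≥ 1, by strong induction.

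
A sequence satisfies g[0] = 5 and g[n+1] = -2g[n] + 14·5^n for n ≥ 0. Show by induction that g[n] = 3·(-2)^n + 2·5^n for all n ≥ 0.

Base case: g[0] = 5, and 3·(-2)^0 + 2·5^0 = 3 + 2 = 5.
Assume g[m] = 3·(-2)^m + 2·5^m for some m ≥ 0.
Then g[m+1] = -2g[m] + 14·5^m = -2·(3·(-2)^m + 2·5^m) + 14·5^m = 3·(-2)^{m+1} − 4·5^m + 14·5^m = 3·(-2)^{m+1} + 10·5^m = 3·(-2)^{m+1} + 2·5^{m+1}.
Hence g[n] = 3·(-2)^n + 2·5^n for every n ≥ 0, by induction.

g[n] = 3·(-2)^n + 2·5^n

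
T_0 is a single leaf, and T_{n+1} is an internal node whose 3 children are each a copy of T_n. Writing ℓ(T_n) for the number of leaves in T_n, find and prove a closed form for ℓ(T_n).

Claim: ℓ(T_n) = 3^n.

Base case: ℓ(T_0) = 1, and 3^0 = 1.
Assume ℓ(T_m) = 3^m.
Then ℓ(T_{m+1}) = 3·ℓ(T_m) = 3·3^m = 3^{m+1}.
This completes the inductive step, so ℓ(T_n) = 3^n for all n ≥ 0.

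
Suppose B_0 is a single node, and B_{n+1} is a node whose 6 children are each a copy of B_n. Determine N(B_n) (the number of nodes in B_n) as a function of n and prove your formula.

Claim: N(B_n) = (6^{n+1} − 1)/5.

Base case: N(B_0) = 1, and (6^{0+1} − 1)/5 = 1.
Assume N(B_j) = (6^{j+1} − 1)/5.
Then N(B_{j+1}) = 1 + 6N(B_j) = 1 + 6·(6^{j+1} − 1)/5 = 1 + (6^{j+2} − 6)/5 = (5 + 6^{j+2} − 6)/5 = (6^{j+2} − 1)/5.
By induction, N(B_n) = (6^{n+1} − 1)/5 for all n ≥ 0.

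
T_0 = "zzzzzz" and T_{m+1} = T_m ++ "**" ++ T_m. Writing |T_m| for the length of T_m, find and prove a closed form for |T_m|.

Claim: |T_m| = 2^{m+3} − 2.

Base case: |T_0| = 6, and 2^{0+3} − 2 = 6.
Assume |T_j| = 2^{j+3} − 2.
Then |T_{j+1}| = |T_j| + 2 + |T_j| = 2|T_j| + 2 = 2(2^{j+3} − 2) + 2 = 2^{j+1+3} − 4 + 2 = 2^{j+1+3} − 2.
This completes the inductive step, so |T_m| = 2^{m+3} − 2 for all m ≥ 0.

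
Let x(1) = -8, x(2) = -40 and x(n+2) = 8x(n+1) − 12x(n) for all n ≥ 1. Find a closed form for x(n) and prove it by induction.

Claim: x(n) = -6^n − 2^n.

Base cases: x(1) = -8 and -6^1 − 2^1 = -8; x(2) = -40 and -6^2 − 2^2 = -40.
Assume x(i) = -6^i − 2^i for all 1 ≤ i ≤ j, where j ≥ 2.
Then x(j+1) = 8x(j) − 12x(j−1) = 8·(-6^j − 2^j) − 12·(-6^{j−1} − 2^{j−1}) = -(8·6 − 12)6^{j−1} − (8·2 − 12)2^{j−1} = -36·6^{j−1} − 4·2^{j−1} = -6^{j+1} − 2^{j+1}.
So the formula holds for j+1, and by strong induction x(n) = -6^n − 2^n for all n ≥ 1.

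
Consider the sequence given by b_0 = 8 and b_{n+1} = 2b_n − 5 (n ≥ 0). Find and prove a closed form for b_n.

Claim: b_n = 3·2^n + 5.

Base case: b_0 = 8, and 3·2^0 + 5 = 3 + 5 = 8.
Assume b_m = 3·2^m + 5 for some m ≥ 0.
Then b_{m+1} = 2b_m − 5 = 2·(3·2^m + 5) − 5 = 6·2^m + 10 − 5 = 3·2^{m+1} + 5.
So the formula holds for m+1, and by induction b_n = 3·2^n + 5 for all n ≥ 0.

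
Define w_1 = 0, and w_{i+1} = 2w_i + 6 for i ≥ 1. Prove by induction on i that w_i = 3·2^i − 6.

Base case: w_1 = 0, and 3·2^1 − 6 = 6 − 6 = 0.
Assume w_r = 3·2^r − 6 for some r ≥ 1.
Then w_{r+1} = 2w_r + 6 = 2·(3·2^r − 6) + 6 = 6·2^r − 12 + 6 = 3·2^{r+1} − 6.
This completes the inductive step, so w_i = 3·2^i − 6 for all i ≥ 1.

w_i = 3·2^i − 6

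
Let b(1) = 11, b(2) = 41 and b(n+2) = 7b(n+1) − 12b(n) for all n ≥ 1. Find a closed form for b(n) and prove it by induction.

Claim: b(n) = 3^n + 2·4^n.

Base cases: b(1) = 11 and 3^1 + 2·4^1 = 11; b(2) = 41 and 3^2 + 2·4^2 = 41.
Assume b(j) = 3^j + 2·4^j for all 1 ≤ j ≤ k, where k ≥ 2.
Then b(k+1) = 7b(k) − 12b(k−1) = 7·(3^k + 2·4^k) − 12·(3^{k−1} + 2·4^{k−1}) = (7·3 − 12)3^{k−1} + 2·(7·4 − 12)4^{k−1} = 9·3^{k−1} + 32·4^{k−1} = 3^{k+1} + 2·4^{k+1}.
By strong induction, b(n) = 3^n + 2·4^n for all n ≥ 1.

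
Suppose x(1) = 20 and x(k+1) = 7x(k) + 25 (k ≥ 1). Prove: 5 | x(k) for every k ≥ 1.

Base case: x(1) = 20 = 5·4, so 5 | x(1).
Assume 5 | x(m), so x(m) = 5t for some integer t.
Then x(m+1) = 7x(m) + 25 = 7·(5t) + 25 = 5(7t + 5), so 5 | x(m+1).
This completes the inductive step, so 5 | x(k) for all k ≥ 1.

5 | x(k)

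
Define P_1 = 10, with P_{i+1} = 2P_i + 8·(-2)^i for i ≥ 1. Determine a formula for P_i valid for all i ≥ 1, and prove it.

Claim: P_i = 3·2^i − 2·(-2)^i.

Base case: P_1 = 10, and 3·2^1 − 2·(-2)^1 = 6 + 4 = 10.
Assume P_k = 3·2^k − 2·(-2)^k for some k ≥ 1.
Then P_{k+1} = 2P_k + 8·(-2)^k = 2·(3·2^k − 2·(-2)^k) + 8·(-2)^k = 3·2^{k+1} − 4·(-2)^k + 8·(-2)^k = 3·2^{k+1} + 4·(-2)^k = 3·2^{k+1} − 2·(-2)^{k+1}.
So the formula holds for k+1, and by induction P_i = 3·2^i − 2·(-2)^i for all i ≥ 1.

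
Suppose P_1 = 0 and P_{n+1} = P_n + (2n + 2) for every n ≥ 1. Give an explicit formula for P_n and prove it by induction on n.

Claim: P_n = n^2 + n − 2.

Base case: P_1 = 0, and 1^2 + 1 − 2 = 0.
Assume P_r = r^2 + r − 2.
Then P_{r+1} = P_r + (2r + 2) = (r^2 + r − 2) + (2r + 2) = r^2 + 3r,
and (r+1)^2 + (r+1) − 2 = r^2 + 3r.
By induction, P_n = n^2 + n − 2 for all n ≥ 1.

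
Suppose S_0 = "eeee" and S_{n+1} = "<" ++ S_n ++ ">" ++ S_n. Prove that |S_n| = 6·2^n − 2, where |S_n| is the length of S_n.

Base case: |S_0| = 4, and 6·2^0 − 2 = 4.
Assume |S_m| = 6·2^m − 2.
Then |S_{m+1}| = 1 + |S_m| + 1 + |S_m| = 2|S_m| + 2 = 2(6·2^m − 2) + 2 = 6·2^{m+1} − 4 + 2 = 6·2^{m+1} − 2.
This completes the inductive step, so |S_n| = 6·2^n − 2 for all n ≥ 0.

|S_n| = 6·2^n − 2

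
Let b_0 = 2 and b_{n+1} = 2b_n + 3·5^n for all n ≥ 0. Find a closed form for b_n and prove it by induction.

Claim: b_n = 2^n + 5^n.

Base case: b_0 = 2, and 2^0 + 5^0 = 1 + 1 = 2.
Assume b_r = 2^r + 5^r for some r ≥ 0.
Then b_{r+1} = 2b_r + 3·5^r = 2·(2^r + 5^r) + 3·5^r = 2^{r+1} + 2·5^r + 3·5^r = 2^{r+1} + 5·5^r = 2^{r+1} + 5^{r+1}.
Hence b_n = 2^n + 5^n for every n ≥ 0, by induction.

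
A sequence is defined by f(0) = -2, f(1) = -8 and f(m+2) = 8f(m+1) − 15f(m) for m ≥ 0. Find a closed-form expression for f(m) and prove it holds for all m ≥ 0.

Claim: f(m) = -5^m − 3^m.

Base cases: f(0) = -2 and -5^0 − 3^0 = -2; f(1) = -8 and -5^1 − 3^1 = -8.
Assume f(j) = -5^j − 3^j for all 0 ≤ j ≤ k, where k ≥ 1.
Then f(k+1) = 8f(k) − 15f(k−1) = 8·(-5^k − 3^k) − 15·(-5^{k−1} − 3^{k−1}) = -(8·5 − 15)5^{k−1} − (8·3 − 15)3^{k−1} = -25·5^{k−1} − 9·3^{k−1} = -5^{k+1} − 3^{k+1}.
By strong induction, f(m) = -5^m − 3^m for all m ≥ 0.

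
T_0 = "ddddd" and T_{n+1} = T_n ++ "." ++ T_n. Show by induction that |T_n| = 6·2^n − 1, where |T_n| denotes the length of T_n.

Base case: |T_0| = 5, and 6·2^0 − 1 = 5.
Assume |T_r| = 6·2^r − 1.
Then |T_{r+1}| = |T_r| + 1 + |T_r| = 2|T_r| + 1 = 2(6·2^r − 1) + 1 = 6·2^{r+1} − 2 + 1 = 6·2^{r+1} − 1.
Hence |T_n| = 6·2^n − 1 for every n ≥ 0, by induction.

|T_n| = 6·2^n − 1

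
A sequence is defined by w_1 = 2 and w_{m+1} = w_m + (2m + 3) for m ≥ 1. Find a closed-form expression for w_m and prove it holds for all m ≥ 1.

Claim: w_m = m^2 + 2m − 1.

Base case: w_1 = 2, and 1^2 + 2·1 − 1 = 2.
Assume w_r = r^2 + 2r − 1.
Then w_{r+1} = w_r + (2r + 3) = (r^2 + 2r − 1) + (2r + 3) = r^2 + 4r + 2,
and (r+1)^2 + 2·(r+1) − 1 = r^2 + 4r + 2.
By induction, w_m = m^2 + 2m − 1 for all m ≥ 1.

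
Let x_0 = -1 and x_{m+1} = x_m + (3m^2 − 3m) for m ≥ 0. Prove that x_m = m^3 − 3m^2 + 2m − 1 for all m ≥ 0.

Base case: x_0 = -1, and 0^3 − 3·0^2 + 2·0 − 1 = -1.
Assume x_r = r^3 − 3r^2 + 2r − 1.
Then x_{r+1} = x_r + (3r^2 − 3r) = (r^3 − 3r^2 + 2r − 1) + (3r^2 − 3r) = r^3 − r − 1,
and (r+1)^3 − 3·(r+1)^2 + 2·(r+1) − 1 = r^3 − r − 1.
This completes the inductive step, so x_m = m^3 − 3m^2 + 2m − 1 for all m ≥ 0.

x_m = m^3 − 3m^2 + 2m − 1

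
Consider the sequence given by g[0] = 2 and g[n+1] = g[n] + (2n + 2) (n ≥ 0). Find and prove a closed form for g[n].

Claim: g[n] = n^2 + n + 2.

Base case: g[0] = 2, and 0^2 + 0 + 2 = 2.
Assume g[k] = k^2 + k + 2.
Then g[k+1] = g[k] + (2k + 2) = (k^2 + k + 2) + (2k + 2) = k^2 + 3k + 4,
and (k+1)^2 + (k+1) + 2 = k^2 + 3k + 4.
By induction, g[n] = n^2 + n + 2 for all n ≥ 0.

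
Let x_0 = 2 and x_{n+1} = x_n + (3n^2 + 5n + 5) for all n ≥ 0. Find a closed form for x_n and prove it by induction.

Claim: x_n = n^3 + n^2 + 3n + 2.

Base case: x_0 = 2, and 0^3 + 0^2 + 3·0 + 2 = 2.
Assume x_k = k^3 + k^2 + 3k + 2.
Then x_{k+1} = x_k + (3k^2 + 5k + 5) = (k^3 + k^2 + 3k + 2) + (3k^2 + 5k + 5) = k^3 + 4k^2 + 8k + 7,
and (k+1)^3 + (k+1)^2 + 3·(k+1) + 2 = k^3 + 4k^2 + 8k + 7.
By induction, x_n = n^3 + n^2 + 3n + 2 for all n ≥ 0.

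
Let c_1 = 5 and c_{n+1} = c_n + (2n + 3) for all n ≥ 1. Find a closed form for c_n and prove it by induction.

Claim: c_n = n^2 + 2n + 2.

Base case: c_1 = 5, and 1^2 + 2·1 + 2 = 5.
Assume c_k = k^2 + 2k + 2.
Then c_{k+1} = c_k + (2k + 3) = (k^2 + 2k + 2) + (2k + 3) = k^2 + 4k + 5,
and (k+1)^2 + 2·(k+1) + 2 = k^2 + 4k + 5.
Hence c_n = n^2 + 2n + 2 for every n ≥ 1, by induction.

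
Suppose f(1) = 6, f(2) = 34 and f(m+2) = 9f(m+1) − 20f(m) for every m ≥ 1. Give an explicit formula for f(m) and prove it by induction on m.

Claim: f(m) = -4^m + 2·5^m.

Base cases: f(1) = 6 and -4^1 + 2·5^1 = 6; f(2) = 34 and -4^2 + 2·5^2 = 34.
Assume f(i) = -4^i + 2·5^i for all 1 ≤ i ≤ j, where j ≥ 2.
Then f(j+1) = 9f(j) − 20f(j−1) = 9·(-4^j + 2·5^j) − 20·(-4^{j−1} + 2·5^{j−1}) = -(9·4 − 20)4^{j−1} + 2·(9·5 − 20)5^{j−1} = -16·4^{j−1} + 50·5^{j−1} = -4^{j+1} + 2·5^{j+1}.
So the formula holds for j+1, and by strong induction f(m) = -4^m + 2·5^m for all m ≥ 1.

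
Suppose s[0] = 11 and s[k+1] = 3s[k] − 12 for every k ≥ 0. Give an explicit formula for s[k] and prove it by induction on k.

Claim: s[k] = 5·3^k + 6.

Base case: s[0] = 11, and 5·3^0 + 6 = 5 + 6 = 11.
Assume s[j] = 5·3^j + 6 for some j ≥ 0.
Then s[j+1] = 3s[j] − 12 = 3·(5·3^j + 6) − 12 = 15·3^j + 18 − 12 = 5·3^{j+1} + 6.
By induction, s[k] = 5·3^k + 6 for all k ≥ 0.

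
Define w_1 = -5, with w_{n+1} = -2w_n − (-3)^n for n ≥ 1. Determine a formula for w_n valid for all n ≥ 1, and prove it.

Claim: w_n = (-2)^n + (-3)^n.

Base case: w_1 = -5, and (-2)^1 + (-3)^1 = -2 − 3 = -5.
Assume w_k = (-2)^k + (-3)^k for some k ≥ 1.
Then w_{k+1} = -2w_k − (-3)^k = -2·((-2)^k + (-3)^k) − (-3)^k = (-2)^{k+1} − 2·(-3)^k − (-3)^k = (-2)^{k+1} − 3·(-3)^k = (-2)^{k+1} + (-3)^{k+1}.
By induction, w_n = (-2)^n + (-3)^n for all n ≥ 1.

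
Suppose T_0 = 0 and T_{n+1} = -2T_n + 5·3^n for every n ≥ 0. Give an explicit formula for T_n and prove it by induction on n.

Claim: T_n = -(-2)^n + 3^n.

Base case: T_0 = 0, and -(-2)^0 + 3^0 = -1 + 1 = 0.
Assume T_k = -(-2)^k + 3^k for some k ≥ 0.
Then T_{k+1} = -2T_k + 5·3^k = -2·(-(-2)^k + 3^k) + 5·3^k = -(-2)^{k+1} − 2·3^k + 5·3^k = -(-2)^{k+1} + 3·3^k = -(-2)^{k+1} + 3^{k+1}.
This completes the inductive step, so T_n = -(-2)^n + 3^n for all n ≥ 0.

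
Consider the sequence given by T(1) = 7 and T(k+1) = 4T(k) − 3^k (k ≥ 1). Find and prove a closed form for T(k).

Claim: T(k) = 4^k + 3^k.

Base case: T(1) = 7, and 4^1 + 3^1 = 4 + 3 = 7.
Assume T(m) = 4^m + 3^m for some m ≥ 1.
Then T(m+1) = 4T(m) − 3^m = 4·(4^m + 3^m) − 3^m = 4^{m+1} + 4·3^m − 3^m = 4^{m+1} + 3·3^m = 4^{m+1} + 3^{m+1}.
Hence T(k) = 4^k + 3^k for every k ≥ 1, by induction.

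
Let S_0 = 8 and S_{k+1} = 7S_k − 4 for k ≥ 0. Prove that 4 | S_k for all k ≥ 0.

Base case: S_0 = 8 = 4·2, so 4 | S_0.
Assume 4 | S_m, so S_m = 4t for some integer t.
Then S_{m+1} = 7S_m − 4 = 7·(4t) − 4 = 4(7t − 1), so 4 | S_{m+1}.
Hence 4 | S_k for every k ≥ 0, by induction.

4 | S_k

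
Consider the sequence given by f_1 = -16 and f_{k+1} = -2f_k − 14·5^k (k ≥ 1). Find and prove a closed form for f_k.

Claim: f_k = 3·(-2)^k − 2·5^k.

Base case: f_1 = -16, and 3·(-2)^1 − 2·5^1 = -6 − 10 = -16.
Assume f_j = 3·(-2)^j − 2·5^j for some j ≥ 1.
Then f_{j+1} = -2f_j − 14·5^j = -2·(3·(-2)^j − 2·5^j) − 14·5^j = 3·(-2)^{j+1} + 4·5^j − 14·5^j = 3·(-2)^{j+1} − 10·5^j = 3·(-2)^{j+1} − 2·5^{j+1}.
Hence f_k = 3·(-2)^k − 2·5^k for every k ≥ 1, by induction.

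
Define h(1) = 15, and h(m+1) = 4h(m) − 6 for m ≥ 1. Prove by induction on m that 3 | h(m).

Base case: h(1) = 15 = 3·5, so 3 | h(1).
Assume 3 | h(j), so h(j) = 3t for some integer t.
Then h(j+1) = 4h(j) − 6 = 4·(3t) − 6 = 3(4t − 2), so 3 | h(j+1).
So the property holds for j+1, and by induction 3 | h(m) for all m ≥ 1.

3 | h(m)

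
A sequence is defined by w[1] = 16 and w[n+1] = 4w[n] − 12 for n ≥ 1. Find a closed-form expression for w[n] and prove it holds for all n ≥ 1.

Claim: w[n] = 3·4^n + 4.

Base case: w[1] = 16, and 3·4^1 + 4 = 12 + 4 = 16.
Assume w[r] = 3·4^r + 4 for some r ≥ 1.
Then w[r+1] = 4w[r] − 12 = 4·(3·4^r + 4) − 12 = 12·4^r + 16 − 12 = 3·4^{r+1} + 4.
So the formula holds for r+1, and by induction w[n] = 3·4^n + 4 for all n ≥ 1.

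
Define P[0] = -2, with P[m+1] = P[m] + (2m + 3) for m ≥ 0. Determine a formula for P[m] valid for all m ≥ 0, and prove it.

Claim: P[m] = m^2 + 2m − 2.

Base case: P[0] = -2, and 0^2 + 2·0 − 2 = -2.
Assume P[r] = r^2 + 2r − 2.
Then P[r+1] = P[r] + (2r + 3) = (r^2 + 2r − 2) + (2r + 3) = r^2 + 4r + 1,
and (r+1)^2 + 2·(r+1) − 2 = r^2 + 4r + 1.
By induction, P[m] = m^2 + 2m − 2 for all m ≥ 0.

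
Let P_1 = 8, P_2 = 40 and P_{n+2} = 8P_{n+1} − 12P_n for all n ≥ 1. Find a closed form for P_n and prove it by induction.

Claim: P_n = 2^n + 6^n.

Base cases: P_1 = 8 and 2^1 + 6^1 = 8; P_2 = 40 and 2^2 + 6^2 = 40.
Assume P_i = 2^i + 6^i for all 1 ≤ i ≤ j, where j ≥ 2.
Then P_{j+1} = 8P_j − 12P_{j−1} = 8·(2^j + 6^j) − 12·(2^{j−1} + 6^{j−1}) = (8·2 − 12)2^{j−1} + (8·6 − 12)6^{j−1} = 4·2^{j−1} + 36·6^{j−1} = 2^{j+1} + 6^{j+1}.
This completes the inductive step, so P_n = 2^n + 6^n for all n ≥ 1.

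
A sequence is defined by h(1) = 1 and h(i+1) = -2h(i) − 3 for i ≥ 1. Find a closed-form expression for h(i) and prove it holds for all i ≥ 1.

Claim: h(i) = -(-2)^i − 1.

Base case: h(1) = 1, and -(-2)^1 − 1 = 2 − 1 = 1.
Assume h(r) = -(-2)^r − 1 for some r ≥ 1.
Then h(r+1) = -2h(r) − 3 = -2·(-(-2)^r − 1) − 3 = 2·(-2)^r + 2 − 3 = -(-2)^{r+1} − 1.
So the formula holds for r+1, and by induction h(i) = -(-2)^i − 1 for all i ≥ 1.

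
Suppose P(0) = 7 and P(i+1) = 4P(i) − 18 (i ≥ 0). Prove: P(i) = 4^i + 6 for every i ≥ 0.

Base case: P(0) = 7, and 4^0 + 6 = 1 + 6 = 7.
Assume P(k) = 4^k + 6 for some k ≥ 0.
Then P(k+1) = 4P(k) − 18 = 4·(4^k + 6) − 18 = 4^{k+1} + 24 − 18 = 4^{k+1} + 6.
This completes the inductive step, so P(i) = 4^i + 6 for all i ≥ 0.

P(i) = 4^i + 6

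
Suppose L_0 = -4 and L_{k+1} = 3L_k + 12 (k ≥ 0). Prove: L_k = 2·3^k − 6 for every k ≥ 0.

Base case: L_0 = -4, and 2·3^0 − 6 = 2 − 6 = -4.
Assume L_r = 2·3^r − 6 for some r ≥ 0.
Then L_{r+1} = 3L_r + 12 = 3·(2·3^r − 6) + 12 = 6·3^r − 18 + 12 = 2·3^{r+1} − 6.
This completes the inductive step, so L_k = 2·3^k − 6 for all k ≥ 0.

L_k = 2·3^k − 6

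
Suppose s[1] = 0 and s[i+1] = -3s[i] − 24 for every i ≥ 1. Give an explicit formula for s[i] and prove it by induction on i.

Claim: s[i] = -2·(-3)^i − 6.

Base case: s[1] = 0, and -2·(-3)^1 − 6 = 6 − 6 = 0.
Assume s[m] = -2·(-3)^m − 6 for some m ≥ 1.
Then s[m+1] = -3s[m] − 24 = -3·(-2·(-3)^m − 6) − 24 = 6·(-3)^m + 18 − 24 = -2·(-3)^{m+1} − 6.
By induction, s[i] = -2·(-3)^i − 6 for all i ≥ 1.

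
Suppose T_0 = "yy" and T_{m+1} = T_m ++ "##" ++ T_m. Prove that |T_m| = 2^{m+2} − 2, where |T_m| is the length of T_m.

Base case: |T_0| = 2, and 2^{0+2} − 2 = 2.
Assume |T_r| = 2^{r+2} − 2.
Then |T_{r+1}| = |T_r| + 2 + |T_r| = 2|T_r| + 2 = 2(2^{r+2} − 2) + 2 = 2^{r+3} − 4 + 2 = 2^{r+3} − 2.
This completes the inductive step, so |T_m| = 2^{m+2} − 2 for all m ≥ 0.

|T_m| = 2^{m+2} − 2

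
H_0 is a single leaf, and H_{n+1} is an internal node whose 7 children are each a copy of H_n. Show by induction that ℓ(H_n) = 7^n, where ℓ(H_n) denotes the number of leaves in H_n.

Base case: ℓ(H_0) = 1, and 7^0 = 1.
Assume ℓ(H_m) = 7^m.
Then ℓ(H_{m+1}) = 7·ℓ(H_m) = 7·7^m = 7^{m+1}.
By induction, ℓ(H_n) = 7^n for all n ≥ 0.

ℓ(H_n) = 7^n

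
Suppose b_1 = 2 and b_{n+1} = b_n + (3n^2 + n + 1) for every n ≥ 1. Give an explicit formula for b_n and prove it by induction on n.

Claim: b_n = n^3 − n^2 + n + 1.

Base case: b_1 = 2, and 1^3 − 1^2 + 1 + 1 = 2.
Assume b_k = k^3 − k^2 + k + 1.
Then b_{k+1} = b_k + (3k^2 + k + 1) = (k^3 − k^2 + k + 1) + (3k^2 + k + 1) = k^3 + 2k^2 + 2k + 2,
and (k+1)^3 − (k+1)^2 + (k+1) + 1 = k^3 + 2k^2 + 2k + 2.
Hence b_n = n^3 − n^2 + n + 1 for every n ≥ 1, by induction.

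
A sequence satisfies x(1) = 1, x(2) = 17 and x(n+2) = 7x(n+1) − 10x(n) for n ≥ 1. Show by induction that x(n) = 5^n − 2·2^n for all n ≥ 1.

Base cases: x(1) = 1 and 5^1 − 2·2^1 = 1; x(2) = 17 and 5^2 − 2·2^2 = 17.
Assume x(i) = 5^i − 2·2^i for all 1 ≤ i ≤ j, where j ≥ 2.
Then x(j+1) = 7x(j) − 10x(j−1) = 7·(5^j − 2·2^j) − 10·(5^{j−1} − 2·2^{j−1}) = (7·5 − 10)5^{j−1} − 2·(7·2 − 10)2^{j−1} = 25·5^{j−1} − 8·2^{j−1} = 5^{j+1} − 2·2^{j+1}.
So the formula holds for j+1, and by strong induction x(n) = 5^n − 2·2^n for all n ≥ 1.

x(n) = 5^n − 2·2^n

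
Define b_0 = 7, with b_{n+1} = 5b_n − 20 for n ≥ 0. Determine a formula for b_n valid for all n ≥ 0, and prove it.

Claim: b_n = 2·5^n + 5.

Base case: b_0 = 7, and 2·5^0 + 5 = 2 + 5 = 7.
Assume b_j = 2·5^j + 5 for some j ≥ 0.
Then b_{j+1} = 5b_j − 20 = 5·(2·5^j + 5) − 20 = 10·5^j + 25 − 20 = 2·5^{j+1} + 5.
So the formula holds for j+1, and by induction b_n = 2·5^n + 5 for all n ≥ 0.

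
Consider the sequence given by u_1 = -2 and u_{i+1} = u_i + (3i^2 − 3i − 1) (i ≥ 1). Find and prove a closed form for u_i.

Claim: u_i = i^3 − 3i^2 + i − 1.

Base case: u_1 = -2, and 1^3 − 3·1^2 + 1 − 1 = -2.
Assume u_m = m^3 − 3m^2 + m − 1.
Then u_{m+1} = u_m + (3m^2 − 3m − 1) = (m^3 − 3m^2 + m − 1) + (3m^2 − 3m − 1) = m^3 − 2m − 2,
and (m+1)^3 − 3·(m+1)^2 + (m+1) − 1 = m^3 − 2m − 2.
By induction, u_i = i^3 − 3i^2 + i − 1 for all i ≥ 1.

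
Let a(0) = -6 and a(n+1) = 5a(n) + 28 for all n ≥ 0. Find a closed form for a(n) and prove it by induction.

Claim: a(n) = 5^n − 7.

Base case: a(0) = -6, and 5^0 − 7 = 1 − 7 = -6.
Assume a(j) = 5^j − 7 for some j ≥ 0.
Then a(j+1) = 5a(j) + 28 = 5·(5^j − 7) + 28 = 5^{j+1} − 35 + 28 = 5^{j+1} − 7.
So the formula holds for j+1, and by induction a(n) = 5^n − 7 for all n ≥ 0.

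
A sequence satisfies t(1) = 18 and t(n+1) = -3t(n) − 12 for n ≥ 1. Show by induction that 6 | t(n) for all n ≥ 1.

Base case: t(1) = 18 = 6·3, so 6 | t(1).
Assume 6 | t(r), so t(r) = 6s for some integer s.
Then t(r+1) = -3t(r) − 12 = -3·(6s) − 12 = 6(-3s − 2), so 6 | t(r+1).
Hence 6 | t(n) for every n ≥ 1, by induction.

6 | t(n)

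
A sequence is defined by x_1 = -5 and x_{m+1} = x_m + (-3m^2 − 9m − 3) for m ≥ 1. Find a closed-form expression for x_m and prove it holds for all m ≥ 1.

Claim: x_m = -m^3 − 3m^2 + m − 2.

Base case: x_1 = -5, and -1^3 − 3·1^2 + 1 − 2 = -5.
Assume x_j = -j^3 − 3j^2 + j − 2.
Then x_{j+1} = x_j + (-3j^2 − 9j − 3) = (-j^3 − 3j^2 + j − 2) + (-3j^2 − 9j − 3) = -j^3 − 6j^2 − 8j − 5,
and -(j+1)^3 − 3·(j+1)^2 + (j+1) − 2 = -j^3 − 6j^2 − 8j − 5.
By induction, x_m = -m^3 − 3m^2 + m − 2 for all m ≥ 1.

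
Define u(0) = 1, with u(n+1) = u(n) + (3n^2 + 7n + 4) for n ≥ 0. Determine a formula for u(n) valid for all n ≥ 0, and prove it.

Claim: u(n) = n^3 + 2n^2 + n + 1.

Base case: u(0) = 1, and 0^3 + 2·0^2 + 0 + 1 = 1.
Assume u(k) = k^3 + 2k^2 + k + 1.
Then u(k+1) = u(k) + (3k^2 + 7k + 4) = (k^3 + 2k^2 + k + 1) + (3k^2 + 7k + 4) = k^3 + 5k^2 + 8k + 5,
and (k+1)^3 + 2·(k+1)^2 + (k+1) + 1 = k^3 + 5k^2 + 8k + 5.
Hence u(n) = n^3 + 2n^2 + n + 1 for every n ≥ 0, by induction.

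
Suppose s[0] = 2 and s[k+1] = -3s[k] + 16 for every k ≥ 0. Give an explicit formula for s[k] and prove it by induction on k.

Claim: s[k] = -2·(-3)^k + 4.

Base case: s[0] = 2, and -2·(-3)^0 + 4 = -2 + 4 = 2.
Assume s[r] = -2·(-3)^r + 4 for some r ≥ 0.
Then s[r+1] = -3s[r] + 16 = -3·(-2·(-3)^r + 4) + 16 = 6·(-3)^r − 12 + 16 = -2·(-3)^{r+1} + 4.
By induction, s[k] = -2·(-3)^k + 4 for all k ≥ 0.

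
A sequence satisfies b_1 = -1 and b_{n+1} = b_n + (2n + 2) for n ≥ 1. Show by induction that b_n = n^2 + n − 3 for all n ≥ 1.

Base case: b_1 = -1, and 1^2 + 1 − 3 = -1.
Assume b_k = k^2 + k − 3.
Then b_{k+1} = b_k + (2k + 2) = (k^2 + k − 3) + (2k + 2) = k^2 + 3k − 1,
and (k+1)^2 + (k+1) − 3 = k^2 + 3k − 1.
This completes the inductive step, so b_n = n^2 + n − 3 for all n ≥ 1.

b_n = n^2 + n − 3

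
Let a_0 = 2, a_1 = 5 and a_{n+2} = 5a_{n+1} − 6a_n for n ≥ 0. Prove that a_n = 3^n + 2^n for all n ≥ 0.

Base cases: a_0 = 2 and 3^0 + 2^0 = 2; a_1 = 5 and 3^1 + 2^1 = 5.
Assume a_j = 3^j + 2^j for all 0 ≤ j ≤ k, where k ≥ 1.
Then a_{k+1} = 5a_k − 6a_{k−1} = 5·(3^k + 2^k) − 6·(3^{k−1} + 2^{k−1}) = (5·3 − 6)3^{k−1} + (5·2 − 6)2^{k−1} = 9·3^{k−1} + 4·2^{k−1} = 3^{k+1} + 2^{k+1}.
By strong induction, a_n = 3^n + 2^n for all n ≥ 0.

a_n = 3^n + 2^n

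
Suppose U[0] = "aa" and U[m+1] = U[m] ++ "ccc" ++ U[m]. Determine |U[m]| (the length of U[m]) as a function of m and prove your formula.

Claim: |U[m]| = 5·2^m − 3.

Base case: |U[0]| = 2, and 5·2^0 − 3 = 2.
Assume |U[j]| = 5·2^j − 3.
Then |U[j+1]| = |U[j]| + 3 + |U[j]| = 2|U[j]| + 3 = 2(5·2^j − 3) + 3 = 5·2^{j+1} − 6 + 3 = 5·2^{j+1} − 3.
By induction, |U[m]| = 5·2^m − 3 for all m ≥ 0.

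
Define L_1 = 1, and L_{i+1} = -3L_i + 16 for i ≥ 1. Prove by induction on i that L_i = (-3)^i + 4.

Base case: L_1 = 1, and (-3)^1 + 4 = -3 + 4 = 1.
Assume L_j = (-3)^j + 4 for some j ≥ 1.
Then L_{j+1} = -3L_j + 16 = -3·((-3)^j + 4) + 16 = -3·(-3)^j − 12 + 16 = (-3)^{j+1} + 4.
By induction, L_i = (-3)^i + 4 for all i ≥ 1.

L_i = (-3)^i + 4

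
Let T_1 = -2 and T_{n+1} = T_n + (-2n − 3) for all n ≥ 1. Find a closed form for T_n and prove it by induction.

Claim: T_n = -n^2 − 2n + 1.

Base case: T_1 = -2, and -1^2 − 2·1 + 1 = -2.
Assume T_k = -k^2 − 2k + 1.
Then T_{k+1} = T_k + (-2k − 3) = (-k^2 − 2k + 1) + (-2k − 3) = -k^2 − 4k − 2,
and -(k+1)^2 − 2·(k+1) + 1 = -k^2 − 4k − 2.
By induction, T_n = -n^2 − 2n + 1 for all n ≥ 1.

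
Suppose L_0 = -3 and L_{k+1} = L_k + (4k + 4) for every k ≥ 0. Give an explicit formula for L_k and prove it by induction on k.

Claim: L_k = 2k^2 + 2k − 3.

Base case: L_0 = -3, and 2·0^2 + 2·0 − 3 = -3.
Assume L_j = 2j^2 + 2j − 3.
Then L_{j+1} = L_j + (4j + 4) = (2j^2 + 2j − 3) + (4j + 4) = 2j^2 + 6j + 1,
and 2·(j+1)^2 + 2·(j+1) − 3 = 2j^2 + 6j + 1.
By induction, L_k = 2k^2 + 2k − 3 for all k ≥ 0.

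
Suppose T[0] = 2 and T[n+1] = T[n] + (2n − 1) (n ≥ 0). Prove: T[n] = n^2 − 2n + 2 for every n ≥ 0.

Base case: T[0] = 2, and 0^2 − 2·0 + 2 = 2.
Assume T[r] = r^2 − 2r + 2.
Then T[r+1] = T[r] + (2r − 1) = (r^2 − 2r + 2) + (2r − 1) = r^2 + 1,
and (r+1)^2 − 2·(r+1) + 2 = r^2 + 1.
Hence T[n] = n^2 − 2n + 2 for every n ≥ 0, by induction.

T[n] = n^2 − 2n + 2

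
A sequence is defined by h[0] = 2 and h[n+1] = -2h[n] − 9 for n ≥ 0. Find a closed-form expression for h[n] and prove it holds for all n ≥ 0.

Claim: h[n] = 5·(-2)^n − 3.

Base case: h[0] = 2, and 5·(-2)^0 − 3 = 5 − 3 = 2.
Assume h[j] = 5·(-2)^j − 3 for some j ≥ 0.
Then h[j+1] = -2h[j] − 9 = -2·(5·(-2)^j − 3) − 9 = -10·(-2)^j + 6 − 9 = 5·(-2)^{j+1} − 3.
By induction, h[n] = 5·(-2)^n − 3 for all n ≥ 0.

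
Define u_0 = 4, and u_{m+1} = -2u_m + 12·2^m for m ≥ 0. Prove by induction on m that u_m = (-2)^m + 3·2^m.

Base case: u_0 = 4, and (-2)^0 + 3·2^0 = 1 + 3 = 4.
Assume u_r = (-2)^r + 3·2^r for some r ≥ 0.
Then u_{r+1} = -2u_r + 12·2^r = -2·((-2)^r + 3·2^r) + 12·2^r = (-2)^{r+1} − 6·2^r + 12·2^r = (-2)^{r+1} + 6·2^r = (-2)^{r+1} + 3·2^{r+1}.
Hence u_m = (-2)^m + 3·2^m for every m ≥ 0, by induction.

u_m = (-2)^m + 3·2^m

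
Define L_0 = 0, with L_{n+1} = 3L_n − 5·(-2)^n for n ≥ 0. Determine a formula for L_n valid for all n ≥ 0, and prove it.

Claim: L_n = -3^n + (-2)^n.

Base case: L_0 = 0, and -3^0 + (-2)^0 = -1 + 1 = 0.
Assume L_m = -3^m + (-2)^m for some m ≥ 0.
Then L_{m+1} = 3L_m − 5·(-2)^m = 3·(-3^m + (-2)^m) − 5·(-2)^m = -3^{m+1} + 3·(-2)^m − 5·(-2)^m = -3^{m+1} − 2·(-2)^m = -3^{m+1} + (-2)^{m+1}.
By induction, L_n = -3^n + (-2)^n for all n ≥ 0.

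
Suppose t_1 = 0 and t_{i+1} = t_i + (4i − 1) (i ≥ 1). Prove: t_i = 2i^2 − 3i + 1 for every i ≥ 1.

Base case: t_1 = 0, and 2·1^2 − 3·1 + 1 = 0.
Assume t_k = 2k^2 − 3k + 1.
Then t_{k+1} = t_k + (4k − 1) = (2k^2 − 3k + 1) + (4k − 1) = 2k^2 + k,
and 2·(k+1)^2 − 3·(k+1) + 1 = 2k^2 + k.
Hence t_i = 2i^2 − 3i + 1 for every i ≥ 1, by induction.

t_i = 2i^2 − 3i + 1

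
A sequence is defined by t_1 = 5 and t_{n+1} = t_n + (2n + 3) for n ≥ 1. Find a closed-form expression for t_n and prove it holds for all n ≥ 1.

Claim: t_n = n^2 + 2n + 2.

Base case: t_1 = 5, and 1^2 + 2·1 + 2 = 5.
Assume t_m = m^2 + 2m + 2.
Then t_{m+1} = t_m + (2m + 3) = (m^2 + 2m + 2) + (2m + 3) = m^2 + 4m + 5,
and (m+1)^2 + 2·(m+1) + 2 = m^2 + 4m + 5.
By induction, t_n = n^2 + 2n + 2 for all n ≥ 1.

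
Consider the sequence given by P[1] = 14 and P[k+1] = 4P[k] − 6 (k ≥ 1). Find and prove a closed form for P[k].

Claim: P[k] = 3·4^k + 2.

Base case: P[1] = 14, and 3·4^1 + 2 = 12 + 2 = 14.
Assume P[j] = 3·4^j + 2 for some j ≥ 1.
Then P[j+1] = 4P[j] − 6 = 4·(3·4^j + 2) − 6 = 12·4^j + 8 − 6 = 3·4^{j+1} + 2.
Hence P[k] = 3·4^k + 2 for every k ≥ 1, by induction.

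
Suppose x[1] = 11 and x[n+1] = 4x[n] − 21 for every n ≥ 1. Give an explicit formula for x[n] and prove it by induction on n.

Claim: x[n] = 4^n + 7.

Base case: x[1] = 11, and 4^1 + 7 = 4 + 7 = 11.
Assume x[m] = 4^m + 7 for some m ≥ 1.
Then x[m+1] = 4x[m] − 21 = 4·(4^m + 7) − 21 = 4^{m+1} + 28 − 21 = 4^{m+1} + 7.
By induction, x[n] = 4^n + 7 for all n ≥ 1.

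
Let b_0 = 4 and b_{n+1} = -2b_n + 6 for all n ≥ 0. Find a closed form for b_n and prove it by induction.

Claim: b_n = 2·(-2)^n + 2.

Base case: b_0 = 4, and 2·(-2)^0 + 2 = 2 + 2 = 4.
Assume b_k = 2·(-2)^k + 2 for some k ≥ 0.
Then b_{k+1} = -2b_k + 6 = -2·(2·(-2)^k + 2) + 6 = -4·(-2)^k − 4 + 6 = 2·(-2)^{k+1} + 2.
By induction, b_n = 2·(-2)^n + 2 for all n ≥ 0.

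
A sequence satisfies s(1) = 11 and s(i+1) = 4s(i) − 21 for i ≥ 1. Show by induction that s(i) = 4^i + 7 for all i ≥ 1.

Base case: s(1) = 11, and 4^1 + 7 = 4 + 7 = 11.
Assume s(j) = 4^j + 7 for some j ≥ 1.
Then s(j+1) = 4s(j) − 21 = 4·(4^j + 7) − 21 = 4^{j+1} + 28 − 21 = 4^{j+1} + 7.
This completes the inductive step, so s(i) = 4^i + 7 for all i ≥ 1.

s(i) = 4^i + 7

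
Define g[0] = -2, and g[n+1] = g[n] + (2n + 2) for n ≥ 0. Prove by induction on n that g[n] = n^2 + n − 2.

Base case: g[0] = -2, and 0^2 + 0 − 2 = -2.
Assume g[r] = r^2 + r − 2.
Then g[r+1] = g[r] + (2r + 2) = (r^2 + r − 2) + (2r + 2) = r^2 + 3r,
and (r+1)^2 + (r+1) − 2 = r^2 + 3r.
This completes the inductive step, so g[n] = n^2 + n − 2 for all n ≥ 0.

g[n] = n^2 + n − 2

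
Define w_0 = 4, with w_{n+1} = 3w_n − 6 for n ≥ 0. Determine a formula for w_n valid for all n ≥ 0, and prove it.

Claim: w_n = 3^n + 3.

Base case: w_0 = 4, and 3^0 + 3 = 1 + 3 = 4.
Assume w_k = 3^k + 3 for some k ≥ 0.
Then w_{k+1} = 3w_k − 6 = 3·(3^k + 3) − 6 = 3^{k+1} + 9 − 6 = 3^{k+1} + 3.
Hence w_n = 3^n + 3 for every n ≥ 0, by induction.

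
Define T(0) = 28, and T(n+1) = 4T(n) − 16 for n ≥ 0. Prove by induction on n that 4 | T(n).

Base case: T(0) = 28 = 4·7, so 4 | T(0).
Assume 4 | T(m), so T(m) = 4t for some integer t.
Then T(m+1) = 4T(m) − 16 = 4·(4t) − 16 = 4(4t − 4), so 4 | T(m+1).
This completes the inductive step, so 4 | T(n) for all n ≥ 0.

4 | T(n)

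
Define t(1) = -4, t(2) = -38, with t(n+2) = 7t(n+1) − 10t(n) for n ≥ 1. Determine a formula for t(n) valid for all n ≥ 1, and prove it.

Claim: t(n) = 3·2^n − 2·5^n.

Base cases: t(1) = -4 and 3·2^1 − 2·5^1 = -4; t(2) = -38 and 3·2^2 − 2·5^2 = -38.
Assume t(i) = 3·2^i − 2·5^i for all 1 ≤ i ≤ j, where j ≥ 2.
Then t(j+1) = 7t(j) − 10t(j−1) = 7·(3·2^j − 2·5^j) − 10·(3·2^{j−1} − 2·5^{j−1}) = 3·(7·2 − 10)2^{j−1} − 2·(7·5 − 10)5^{j−1} = 12·2^{j−1} − 50·5^{j−1} = 3·2^{j+1} − 2·5^{j+1}.
By strong induction, t(n) = 3·2^n − 2·5^n for all n ≥ 1.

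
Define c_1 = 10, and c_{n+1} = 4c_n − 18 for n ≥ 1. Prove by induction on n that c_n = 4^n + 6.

Base case: c_1 = 10, and 4^1 + 6 = 4 + 6 = 10.
Assume c_j = 4^j + 6 for some j ≥ 1.
Then c_{j+1} = 4c_j − 18 = 4·(4^j + 6) − 18 = 4^{j+1} + 24 − 18 = 4^{j+1} + 6.
This completes the inductive step, so c_n = 4^n + 6 for all n ≥ 1.

c_n = 4^n + 6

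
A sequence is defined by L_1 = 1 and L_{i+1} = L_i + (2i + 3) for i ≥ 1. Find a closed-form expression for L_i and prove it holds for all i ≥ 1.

Claim: L_i = i^2 + 2i − 2.

Base case: L_1 = 1, and 1^2 + 2·1 − 2 = 1.
Assume L_j = j^2 + 2j − 2.
Then L_{j+1} = L_j + (2j + 3) = (j^2 + 2j − 2) + (2j + 3) = j^2 + 4j + 1,
and (j+1)^2 + 2·(j+1) − 2 = j^2 + 4j + 1.
This completes the inductive step, so L_i = i^2 + 2i − 2 for all i ≥ 1.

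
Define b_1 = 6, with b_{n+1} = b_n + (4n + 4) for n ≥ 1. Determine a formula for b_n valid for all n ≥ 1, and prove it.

Claim: b_n = 2n^2 + 2n + 2.

Base case: b_1 = 6, and 2·1^2 + 2·1 + 2 = 6.
Assume b_m = 2m^2 + 2m + 2.
Then b_{m+1} = b_m + (4m + 4) = (2m^2 + 2m + 2) + (4m + 4) = 2m^2 + 6m + 6,
and 2·(m+1)^2 + 2·(m+1) + 2 = 2m^2 + 6m + 6.
This completes the inductive step, so b_n = 2n^2 + 2n + 2 for all n ≥ 1.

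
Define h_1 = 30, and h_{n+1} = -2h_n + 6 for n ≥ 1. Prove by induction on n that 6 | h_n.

Base case: h_1 = 30 = 6·5, so 6 | h_1.
Assume 6 | h_j, so h_j = 6t for some integer t.
Then h_{j+1} = -2h_j + 6 = -2·(6t) + 6 = 6(-2t + 1), so 6 | h_{j+1}.
By induction, 6 | h_n for all n ≥ 1.

6 | h_n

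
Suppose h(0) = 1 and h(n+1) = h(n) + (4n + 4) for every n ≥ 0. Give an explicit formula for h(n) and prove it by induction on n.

Claim: h(n) = 2n^2 + 2n + 1.

Base case: h(0) = 1, and 2·0^2 + 2·0 + 1 = 1.
Assume h(k) = 2k^2 + 2k + 1.
Then h(k+1) = h(k) + (4k + 4) = (2k^2 + 2k + 1) + (4k + 4) = 2k^2 + 6k + 5,
and 2·(k+1)^2 + 2·(k+1) + 1 = 2k^2 + 6k + 5.
Hence h(n) = 2n^2 + 2n + 1 for every n ≥ 0, by induction.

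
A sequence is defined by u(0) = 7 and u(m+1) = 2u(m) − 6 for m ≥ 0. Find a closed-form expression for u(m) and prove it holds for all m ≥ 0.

Claim: u(m) = 2^m + 6.

Base case: u(0) = 7, and 2^0 + 6 = 1 + 6 = 7.
Assume u(k) = 2^k + 6 for some k ≥ 0.
Then u(k+1) = 2u(k) − 6 = 2·(2^k + 6) − 6 = 2^{k+1} + 12 − 6 = 2^{k+1} + 6.
This completes the inductive step, so u(m) = 2^m + 6 for all m ≥ 0.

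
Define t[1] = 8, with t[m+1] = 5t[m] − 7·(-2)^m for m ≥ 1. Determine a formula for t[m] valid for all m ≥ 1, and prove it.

Claim: t[m] = 2·5^m + (-2)^m.

Base case: t[1] = 8, and 2·5^1 + (-2)^1 = 10 − 2 = 8.
Assume t[r] = 2·5^r + (-2)^r for some r ≥ 1.
Then t[r+1] = 5t[r] − 7·(-2)^r = 5·(2·5^r + (-2)^r) − 7·(-2)^r = 2·5^{r+1} + 5·(-2)^r − 7·(-2)^r = 2·5^{r+1} − 2·(-2)^r = 2·5^{r+1} + (-2)^{r+1}.
Hence t[m] = 2·5^m + (-2)^m for every m ≥ 1, by induction.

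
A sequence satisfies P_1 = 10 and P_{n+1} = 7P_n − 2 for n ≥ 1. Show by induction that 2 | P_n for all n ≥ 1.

Base case: P_1 = 10 = 2·5, so 2 | P_1.
Assume 2 | P_k, so P_k = 2t for some integer t.
Then P_{k+1} = 7P_k − 2 = 7·(2t) − 2 = 2(7t − 1), so 2 | P_{k+1}.
Hence 2 | P_n for every n ≥ 1, by induction.

2 | P_n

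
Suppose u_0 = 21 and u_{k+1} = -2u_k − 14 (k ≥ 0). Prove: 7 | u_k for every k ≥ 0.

Base case: u_0 = 21 = 7·3, so 7 | u_0.
Assume 7 | u_r, so u_r = 7t for some integer t.
Then u_{r+1} = -2u_r − 14 = -2·(7t) − 14 = 7(-2t − 2), so 7 | u_{r+1}.
This completes the inductive step, so 7 | u_k for all k ≥ 0.

7 | u_k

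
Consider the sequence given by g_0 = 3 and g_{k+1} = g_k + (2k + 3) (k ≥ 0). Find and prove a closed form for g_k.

Claim: g_k = k^2 + 2k + 3.

Base case: g_0 = 3, and 0^2 + 2·0 + 3 = 3.
Assume g_m = m^2 + 2m + 3.
Then g_{m+1} = g_m + (2m + 3) = (m^2 + 2m + 3) + (2m + 3) = m^2 + 4m + 6,
and (m+1)^2 + 2·(m+1) + 3 = m^2 + 4m + 6.
Hence g_k = k^2 + 2k + 3 for every k ≥ 0, by induction.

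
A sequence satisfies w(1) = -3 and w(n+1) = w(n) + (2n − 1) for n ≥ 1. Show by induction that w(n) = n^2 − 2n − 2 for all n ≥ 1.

Base case: w(1) = -3, and 1^2 − 2·1 − 2 = -3.
Assume w(j) = j^2 − 2j − 2.
Then w(j+1) = w(j) + (2j − 1) = (j^2 − 2j − 2) + (2j − 1) = j^2 − 3,
and (j+1)^2 − 2·(j+1) − 2 = j^2 − 3.
By induction, w(n) = n^2 − 2n − 2 for all n ≥ 1.

w(n) = n^2 − 2n − 2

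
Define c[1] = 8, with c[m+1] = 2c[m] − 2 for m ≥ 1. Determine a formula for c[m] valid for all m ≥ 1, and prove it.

Claim: c[m] = 3·2^m + 2.

Base case: c[1] = 8, and 3·2^1 + 2 = 6 + 2 = 8.
Assume c[r] = 3·2^r + 2 for some r ≥ 1.
Then c[r+1] = 2c[r] − 2 = 2·(3·2^r + 2) − 2 = 6·2^r + 4 − 2 = 3·2^{r+1} + 2.
By induction, c[m] = 3·2^m + 2 for all m ≥ 1.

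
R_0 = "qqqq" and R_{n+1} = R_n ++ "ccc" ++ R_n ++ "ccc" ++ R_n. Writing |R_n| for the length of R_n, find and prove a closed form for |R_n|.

Claim: |R_n| = 7·3^n − 3.

Base case: |R_0| = 4, and 7·3^0 − 3 = 4.
Assume |R_j| = 7·3^j − 3.
Then |R_{j+1}| = 3|R_j| + 6 = 3(7·3^j − 3) + 6 = 7·3^{j+1} − 9 + 6 = 7·3^{j+1} − 3.
So the formula holds for j+1, and by induction |R_n| = 7·3^n − 3 for all n ≥ 0.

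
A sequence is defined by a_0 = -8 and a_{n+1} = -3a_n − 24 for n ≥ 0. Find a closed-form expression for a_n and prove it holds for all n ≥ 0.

Claim: a_n = -2·(-3)^n − 6.

Base case: a_0 = -8, and -2·(-3)^0 − 6 = -2 − 6 = -8.
Assume a_j = -2·(-3)^j − 6 for some j ≥ 0.
Then a_{j+1} = -3a_j − 24 = -3·(-2·(-3)^j − 6) − 24 = 6·(-3)^j + 18 − 24 = -2·(-3)^{j+1} − 6.
So the formula holds for j+1, and by induction a_n = -2·(-3)^n − 6 for all n ≥ 0.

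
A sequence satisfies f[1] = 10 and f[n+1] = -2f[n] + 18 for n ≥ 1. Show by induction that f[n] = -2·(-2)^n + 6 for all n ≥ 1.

Base case: f[1] = 10, and -2·(-2)^1 + 6 = 4 + 6 = 10.
Assume f[k] = -2·(-2)^k + 6 for some k ≥ 1.
Then f[k+1] = -2f[k] + 18 = -2·(-2·(-2)^k + 6) + 18 = 4·(-2)^k − 12 + 18 = -2·(-2)^{k+1} + 6.
So the formula holds for k+1, and by induction f[n] = -2·(-2)^n + 6 for all n ≥ 1.

f[n] = -2·(-2)^n + 6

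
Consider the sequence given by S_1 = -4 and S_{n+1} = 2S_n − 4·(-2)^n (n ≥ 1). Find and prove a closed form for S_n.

Claim: S_n = -2^n + (-2)^n.

Base case: S_1 = -4, and -2^1 + (-2)^1 = -2 − 2 = -4.
Assume S_k = -2^k + (-2)^k for some k ≥ 1.
Then S_{k+1} = 2S_k − 4·(-2)^k = 2·(-2^k + (-2)^k) − 4·(-2)^k = -2^{k+1} + 2·(-2)^k − 4·(-2)^k = -2^{k+1} − 2·(-2)^k = -2^{k+1} + (-2)^{k+1}.
By induction, S_n = -2^n + (-2)^n for all n ≥ 1.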